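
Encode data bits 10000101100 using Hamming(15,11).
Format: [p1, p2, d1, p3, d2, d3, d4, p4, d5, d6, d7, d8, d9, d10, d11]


Parity bits: p1=0, p2=0, p3=0, p4=1

001000010101100


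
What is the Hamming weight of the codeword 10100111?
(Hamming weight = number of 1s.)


Counting 1s in 10100111

5


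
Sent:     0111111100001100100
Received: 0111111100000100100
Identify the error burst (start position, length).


XOR: 0000000000001000000

Burst at position 12, length 1


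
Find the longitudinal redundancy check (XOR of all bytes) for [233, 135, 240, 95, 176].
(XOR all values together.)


XOR chain: 233 ^ 135 ^ 240 ^ 95 ^ 176 = 113

113


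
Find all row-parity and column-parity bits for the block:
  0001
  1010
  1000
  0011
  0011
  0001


Row parities: 101001
Column parities: 0010

Row P: 101001, Col P: 0010, Corner: 1


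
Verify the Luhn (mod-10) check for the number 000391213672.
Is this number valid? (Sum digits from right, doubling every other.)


Luhn sum = 37
37 mod 10 = 7

Invalid (Luhn sum mod 10 = 7)


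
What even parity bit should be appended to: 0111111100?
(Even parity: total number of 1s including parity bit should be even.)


Number of 1s in data: 7
Parity bit: 1

1


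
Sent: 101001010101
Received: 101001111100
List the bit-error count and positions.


XOR: 000000101001

3 error(s) at position(s): 6, 8, 11


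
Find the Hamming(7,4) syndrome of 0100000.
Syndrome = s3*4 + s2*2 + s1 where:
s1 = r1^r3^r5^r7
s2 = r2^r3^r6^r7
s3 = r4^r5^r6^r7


s1=0, s2=1, s3=0

Syndrome = 2 (error at position 2)


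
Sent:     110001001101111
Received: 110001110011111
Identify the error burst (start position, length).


XOR: 000000111110000

Burst at position 6, length 5


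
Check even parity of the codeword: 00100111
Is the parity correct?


Number of 1s: 4

Yes, parity is correct (4 ones)


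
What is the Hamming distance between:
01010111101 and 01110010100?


XOR: 00100101001
Count of 1s: 4

4


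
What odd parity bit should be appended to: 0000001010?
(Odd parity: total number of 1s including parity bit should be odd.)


Number of 1s in data: 2
Parity bit: 1

1


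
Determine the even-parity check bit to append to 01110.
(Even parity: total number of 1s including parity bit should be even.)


Number of 1s in data: 3
Parity bit: 1

1


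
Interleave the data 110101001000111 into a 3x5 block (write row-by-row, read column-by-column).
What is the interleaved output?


Matrix:
  11010
  10010
  00111
Read columns: 110100001111001

110100001111001


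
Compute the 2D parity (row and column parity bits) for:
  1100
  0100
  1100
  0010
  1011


Row parities: 01011
Column parities: 1101

Row P: 01011, Col P: 1101, Corner: 1


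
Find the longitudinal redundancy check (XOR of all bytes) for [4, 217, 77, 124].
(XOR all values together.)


XOR chain: 4 ^ 217 ^ 77 ^ 124 = 236

236


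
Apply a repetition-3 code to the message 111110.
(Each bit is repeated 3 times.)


Each bit -> 3 copies

111111111111111000


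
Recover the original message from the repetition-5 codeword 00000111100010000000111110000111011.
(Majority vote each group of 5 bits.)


Groups: 00000, 11110, 00100, 00000, 11111, 00001, 11011
Majority votes: 0100101

0100101


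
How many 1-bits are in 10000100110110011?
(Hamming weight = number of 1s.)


Counting 1s in 10000100110110011

8


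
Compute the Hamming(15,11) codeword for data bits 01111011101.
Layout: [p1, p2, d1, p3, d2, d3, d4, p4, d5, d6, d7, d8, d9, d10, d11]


Parity bits: p1=0, p2=0, p3=0, p4=1

000011111011101


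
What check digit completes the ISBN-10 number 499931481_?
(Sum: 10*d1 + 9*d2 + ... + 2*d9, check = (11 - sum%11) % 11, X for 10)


Weighted sum: 321
321 mod 11 = 2

Check digit: 9


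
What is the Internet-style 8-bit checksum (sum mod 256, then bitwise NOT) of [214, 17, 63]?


Sum = 294 mod 256 = 38
Complement = 217

217


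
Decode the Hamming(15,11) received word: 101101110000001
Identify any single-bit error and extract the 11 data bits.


Syndrome = 0: no error detected

Data: 10110000001 (no errors)


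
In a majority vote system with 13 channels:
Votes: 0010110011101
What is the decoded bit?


Ones: 7 out of 13
Threshold: 7

1 (7/13 voted 1)


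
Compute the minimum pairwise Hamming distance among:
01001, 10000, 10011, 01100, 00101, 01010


Comparing all pairs, minimum distance: 2
Can detect 1 errors, correct 0 errors

2


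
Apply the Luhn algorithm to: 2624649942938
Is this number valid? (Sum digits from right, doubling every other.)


Luhn sum = 78
78 mod 10 = 8

Invalid (Luhn sum mod 10 = 8)


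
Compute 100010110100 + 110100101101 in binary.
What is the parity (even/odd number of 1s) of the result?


100010110100 = 2228
110100101101 = 3373
Sum = 5601 = 1010111100001
1s count = 7

odd parity (7 ones in 1010111100001)


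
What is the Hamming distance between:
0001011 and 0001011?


XOR: 0000000
Count of 1s: 0

0


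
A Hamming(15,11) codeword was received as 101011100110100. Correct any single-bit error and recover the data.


Syndrome = 10: error at position 10

Data: 11110010100 (corrected bit 10)


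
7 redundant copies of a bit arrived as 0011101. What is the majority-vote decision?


Ones: 4 out of 7
Threshold: 4

1 (4/7 voted 1)


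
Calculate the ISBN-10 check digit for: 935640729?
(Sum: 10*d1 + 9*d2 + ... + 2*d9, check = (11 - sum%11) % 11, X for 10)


Weighted sum: 275
275 mod 11 = 0

Check digit: 0


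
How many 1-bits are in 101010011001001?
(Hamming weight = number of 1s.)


Counting 1s in 101010011001001

7


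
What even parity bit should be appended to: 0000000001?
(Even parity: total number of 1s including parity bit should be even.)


Number of 1s in data: 1
Parity bit: 1

1


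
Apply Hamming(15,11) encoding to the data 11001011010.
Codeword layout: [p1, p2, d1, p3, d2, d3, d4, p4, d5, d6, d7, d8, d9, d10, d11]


Parity bits: p1=0, p2=1, p3=1, p4=0

011110001011010


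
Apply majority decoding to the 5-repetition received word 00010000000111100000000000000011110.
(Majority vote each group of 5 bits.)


Groups: 00010, 00000, 01111, 00000, 00000, 00000, 11110
Majority votes: 0010001

0010001


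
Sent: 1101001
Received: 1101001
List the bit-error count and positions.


XOR: 0000000

0 errors (received matches sent)


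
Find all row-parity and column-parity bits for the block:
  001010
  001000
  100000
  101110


Row parities: 0110
Column parities: 001100

Row P: 0110, Col P: 001100, Corner: 0


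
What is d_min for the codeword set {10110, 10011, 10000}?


Comparing all pairs, minimum distance: 2
Can detect 1 errors, correct 0 errors

2


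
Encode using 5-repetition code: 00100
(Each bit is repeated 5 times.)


Each bit -> 5 copies

0000000000111110000000000


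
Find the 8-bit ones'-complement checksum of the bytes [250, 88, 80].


Sum = 418 mod 256 = 162
Complement = 93

93


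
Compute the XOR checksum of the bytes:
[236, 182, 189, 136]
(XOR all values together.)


XOR chain: 236 ^ 182 ^ 189 ^ 136 = 111

111


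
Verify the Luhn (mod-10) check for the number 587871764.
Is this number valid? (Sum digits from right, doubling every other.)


Luhn sum = 49
49 mod 10 = 9

Invalid (Luhn sum mod 10 = 9)


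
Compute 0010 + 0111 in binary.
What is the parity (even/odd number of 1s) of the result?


0010 = 2
0111 = 7
Sum = 9 = 1001
1s count = 2

even parity (2 ones in 1001)


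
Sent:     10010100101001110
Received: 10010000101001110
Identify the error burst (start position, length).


XOR: 00000100000000000

Burst at position 5, length 1


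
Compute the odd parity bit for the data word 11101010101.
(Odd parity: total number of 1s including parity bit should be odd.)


Number of 1s in data: 7
Parity bit: 0

0


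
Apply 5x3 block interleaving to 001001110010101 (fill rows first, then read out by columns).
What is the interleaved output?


Matrix:
  001
  001
  110
  010
  101
Read columns: 001010011011001

001010011011001


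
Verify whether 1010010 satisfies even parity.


Number of 1s: 3

No, parity error (3 ones)


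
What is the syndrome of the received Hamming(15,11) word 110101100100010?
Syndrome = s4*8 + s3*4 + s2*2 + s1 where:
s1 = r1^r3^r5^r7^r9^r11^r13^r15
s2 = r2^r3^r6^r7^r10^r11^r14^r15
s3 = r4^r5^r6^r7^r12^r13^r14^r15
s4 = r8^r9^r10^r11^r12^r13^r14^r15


s1=0, s2=1, s3=0, s4=0

Syndrome = 2 (error at position 2)


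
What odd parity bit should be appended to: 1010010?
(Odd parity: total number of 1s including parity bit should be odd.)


Number of 1s in data: 3
Parity bit: 0

0


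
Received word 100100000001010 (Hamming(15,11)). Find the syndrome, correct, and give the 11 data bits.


Syndrome = 7: error at position 7

Data: 00010001010 (corrected bit 7)


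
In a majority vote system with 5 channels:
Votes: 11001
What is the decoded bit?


Ones: 3 out of 5
Threshold: 3

1 (3/5 voted 1)


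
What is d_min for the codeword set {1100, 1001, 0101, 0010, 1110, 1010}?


Comparing all pairs, minimum distance: 1
Can detect 0 errors, correct 0 errors

1


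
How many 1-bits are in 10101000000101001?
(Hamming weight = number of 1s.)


Counting 1s in 10101000000101001

6


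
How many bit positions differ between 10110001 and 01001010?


XOR: 11111011
Count of 1s: 7

7


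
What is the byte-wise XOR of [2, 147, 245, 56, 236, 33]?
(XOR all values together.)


XOR chain: 2 ^ 147 ^ 245 ^ 56 ^ 236 ^ 33 = 145

145


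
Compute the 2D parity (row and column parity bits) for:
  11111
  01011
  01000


Row parities: 111
Column parities: 11100

Row P: 111, Col P: 11100, Corner: 1


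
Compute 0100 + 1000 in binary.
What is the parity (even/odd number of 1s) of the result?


0100 = 4
1000 = 8
Sum = 12 = 1100
1s count = 2

even parity (2 ones in 1100)


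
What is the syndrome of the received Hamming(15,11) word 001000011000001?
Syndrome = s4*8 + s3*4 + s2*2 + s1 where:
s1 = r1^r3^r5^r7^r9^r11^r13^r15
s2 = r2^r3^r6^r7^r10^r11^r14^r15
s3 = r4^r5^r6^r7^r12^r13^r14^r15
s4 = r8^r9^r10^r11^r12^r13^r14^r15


s1=1, s2=0, s3=1, s4=1

Syndrome = 13 (error at position 13)


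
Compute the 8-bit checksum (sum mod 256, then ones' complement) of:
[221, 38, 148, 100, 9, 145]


Sum = 661 mod 256 = 149
Complement = 106

106


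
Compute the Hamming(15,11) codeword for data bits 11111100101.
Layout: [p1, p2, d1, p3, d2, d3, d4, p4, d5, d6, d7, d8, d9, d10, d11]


Parity bits: p1=0, p2=1, p3=1, p4=0

011111101100101


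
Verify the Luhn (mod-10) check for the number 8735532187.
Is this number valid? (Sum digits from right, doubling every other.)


Luhn sum = 48
48 mod 10 = 8

Invalid (Luhn sum mod 10 = 8)


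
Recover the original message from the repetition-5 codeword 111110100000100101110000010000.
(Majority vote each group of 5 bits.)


Groups: 11111, 01000, 00100, 10111, 00000, 10000
Majority votes: 100100

100100


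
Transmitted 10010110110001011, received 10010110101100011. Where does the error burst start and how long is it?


XOR: 00000000011101000

Burst at position 9, length 5


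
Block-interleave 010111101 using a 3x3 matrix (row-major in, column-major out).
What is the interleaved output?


Matrix:
  010
  111
  101
Read columns: 011110011

011110011


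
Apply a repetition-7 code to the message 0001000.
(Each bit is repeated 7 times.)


Each bit -> 7 copies

0000000000000000000001111111000000000000000000000


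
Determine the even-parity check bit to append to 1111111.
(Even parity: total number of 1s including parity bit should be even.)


Number of 1s in data: 7
Parity bit: 1

1


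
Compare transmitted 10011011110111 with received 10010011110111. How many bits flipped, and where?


XOR: 00001000000000

1 error(s) at position(s): 4


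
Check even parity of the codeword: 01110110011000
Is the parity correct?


Number of 1s: 7

No, parity error (7 ones)


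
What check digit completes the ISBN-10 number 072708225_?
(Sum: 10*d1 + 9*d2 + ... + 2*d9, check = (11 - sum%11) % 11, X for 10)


Weighted sum: 192
192 mod 11 = 5

Check digit: 6


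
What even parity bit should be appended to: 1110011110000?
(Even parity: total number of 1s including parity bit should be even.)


Number of 1s in data: 7
Parity bit: 1

1


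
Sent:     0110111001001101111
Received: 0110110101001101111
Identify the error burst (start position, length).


XOR: 0000001100000000000

Burst at position 6, length 2


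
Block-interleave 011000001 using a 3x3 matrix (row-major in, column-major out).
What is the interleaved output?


Matrix:
  011
  000
  001
Read columns: 000100101

000100101


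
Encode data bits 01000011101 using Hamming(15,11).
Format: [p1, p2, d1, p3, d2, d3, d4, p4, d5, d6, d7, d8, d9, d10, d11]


Parity bits: p1=0, p2=0, p3=0, p4=0

000010000011101


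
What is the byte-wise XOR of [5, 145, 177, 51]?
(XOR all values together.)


XOR chain: 5 ^ 145 ^ 177 ^ 51 = 22

22


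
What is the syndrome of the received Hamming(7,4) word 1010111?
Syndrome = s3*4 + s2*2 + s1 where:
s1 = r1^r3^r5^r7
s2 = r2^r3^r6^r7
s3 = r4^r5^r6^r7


s1=0, s2=1, s3=1

Syndrome = 6 (error at position 6)


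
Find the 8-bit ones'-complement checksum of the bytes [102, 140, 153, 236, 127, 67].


Sum = 825 mod 256 = 57
Complement = 198

198


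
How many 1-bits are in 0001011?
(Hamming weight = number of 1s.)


Counting 1s in 0001011

3


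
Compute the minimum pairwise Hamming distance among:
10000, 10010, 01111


Comparing all pairs, minimum distance: 1
Can detect 0 errors, correct 0 errors

1


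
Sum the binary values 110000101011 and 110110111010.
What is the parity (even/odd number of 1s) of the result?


110000101011 = 3115
110110111010 = 3514
Sum = 6629 = 1100111100101
1s count = 8

even parity (8 ones in 1100111100101)


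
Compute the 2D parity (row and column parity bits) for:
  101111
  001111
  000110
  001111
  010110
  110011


Row parities: 100010
Column parities: 001100

Row P: 100010, Col P: 001100, Corner: 0


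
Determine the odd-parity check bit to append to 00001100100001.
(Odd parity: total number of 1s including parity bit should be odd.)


Number of 1s in data: 4
Parity bit: 1

1


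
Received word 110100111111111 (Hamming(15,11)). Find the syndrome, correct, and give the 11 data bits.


Syndrome = 0: no error detected

Data: 00011111111 (no errors)


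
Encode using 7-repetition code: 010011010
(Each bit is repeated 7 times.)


Each bit -> 7 copies

000000011111110000000000000011111111111111000000011111110000000


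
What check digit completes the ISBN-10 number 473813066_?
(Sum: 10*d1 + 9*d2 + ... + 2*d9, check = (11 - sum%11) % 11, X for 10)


Weighted sum: 234
234 mod 11 = 3

Check digit: 8


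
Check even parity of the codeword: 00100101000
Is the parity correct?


Number of 1s: 3

No, parity error (3 ones)


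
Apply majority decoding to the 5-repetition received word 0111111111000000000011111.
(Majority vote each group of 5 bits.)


Groups: 01111, 11111, 00000, 00000, 11111
Majority votes: 11001

11001


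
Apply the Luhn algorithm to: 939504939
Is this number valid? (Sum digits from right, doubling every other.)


Luhn sum = 57
57 mod 10 = 7

Invalid (Luhn sum mod 10 = 7)


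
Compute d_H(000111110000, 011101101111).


XOR: 011010011111
Count of 1s: 8

8


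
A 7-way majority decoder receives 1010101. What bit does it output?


Ones: 4 out of 7
Threshold: 4

1 (4/7 voted 1)


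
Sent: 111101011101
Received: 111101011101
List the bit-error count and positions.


XOR: 000000000000

0 errors (received matches sent)


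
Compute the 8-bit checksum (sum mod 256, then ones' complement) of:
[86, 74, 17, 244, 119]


Sum = 540 mod 256 = 28
Complement = 227

227


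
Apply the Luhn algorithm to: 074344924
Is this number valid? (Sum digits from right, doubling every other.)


Luhn sum = 44
44 mod 10 = 4

Invalid (Luhn sum mod 10 = 4)


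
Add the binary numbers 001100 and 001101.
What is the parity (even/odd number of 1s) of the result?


001100 = 12
001101 = 13
Sum = 25 = 11001
1s count = 3

odd parity (3 ones in 11001)


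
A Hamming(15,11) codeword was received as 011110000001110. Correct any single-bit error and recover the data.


Syndrome = 15: error at position 15

Data: 11000001111 (corrected bit 15)


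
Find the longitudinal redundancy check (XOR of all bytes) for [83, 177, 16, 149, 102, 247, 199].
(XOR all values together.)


XOR chain: 83 ^ 177 ^ 16 ^ 149 ^ 102 ^ 247 ^ 199 = 49

49


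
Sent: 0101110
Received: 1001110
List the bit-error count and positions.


XOR: 1100000

2 error(s) at position(s): 0, 1


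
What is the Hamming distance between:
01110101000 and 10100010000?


XOR: 11010111000
Count of 1s: 6

6


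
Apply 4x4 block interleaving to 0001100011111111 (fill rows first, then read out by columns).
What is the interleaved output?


Matrix:
  0001
  1000
  1111
  1111
Read columns: 0111001100111011

0111001100111011


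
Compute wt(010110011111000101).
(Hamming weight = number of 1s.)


Counting 1s in 010110011111000101

10


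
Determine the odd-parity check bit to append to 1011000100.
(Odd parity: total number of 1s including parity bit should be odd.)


Number of 1s in data: 4
Parity bit: 1

1


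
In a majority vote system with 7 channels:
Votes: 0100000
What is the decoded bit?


Ones: 1 out of 7
Threshold: 4

0 (1/7 voted 1)


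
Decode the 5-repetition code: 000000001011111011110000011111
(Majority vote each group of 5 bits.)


Groups: 00000, 00010, 11111, 01111, 00000, 11111
Majority votes: 001101

001101


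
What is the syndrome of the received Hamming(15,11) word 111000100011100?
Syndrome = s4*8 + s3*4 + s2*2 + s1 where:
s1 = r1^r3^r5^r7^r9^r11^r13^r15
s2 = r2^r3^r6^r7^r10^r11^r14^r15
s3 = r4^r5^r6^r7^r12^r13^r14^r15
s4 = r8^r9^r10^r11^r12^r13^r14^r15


s1=1, s2=0, s3=1, s4=1

Syndrome = 13 (error at position 13)


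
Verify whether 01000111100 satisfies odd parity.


Number of 1s: 5

Yes, parity is correct (5 ones)


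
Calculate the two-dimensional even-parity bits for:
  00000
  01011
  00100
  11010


Row parities: 0111
Column parities: 10101

Row P: 0111, Col P: 10101, Corner: 1


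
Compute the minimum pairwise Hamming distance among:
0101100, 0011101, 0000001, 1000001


Comparing all pairs, minimum distance: 1
Can detect 0 errors, correct 0 errors

1


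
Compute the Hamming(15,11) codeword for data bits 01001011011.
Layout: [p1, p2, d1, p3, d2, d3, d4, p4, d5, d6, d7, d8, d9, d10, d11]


Parity bits: p1=0, p2=1, p3=0, p4=1

010010011011011


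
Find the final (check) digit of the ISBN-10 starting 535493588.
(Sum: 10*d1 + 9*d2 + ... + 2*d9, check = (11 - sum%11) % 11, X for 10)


Weighted sum: 274
274 mod 11 = 10

Check digit: 1


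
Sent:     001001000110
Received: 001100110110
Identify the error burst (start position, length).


XOR: 000101110000

Burst at position 3, length 5


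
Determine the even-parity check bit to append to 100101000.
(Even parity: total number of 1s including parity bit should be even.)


Number of 1s in data: 3
Parity bit: 1

1


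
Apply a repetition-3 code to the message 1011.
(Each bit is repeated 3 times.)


Each bit -> 3 copies

111000111111


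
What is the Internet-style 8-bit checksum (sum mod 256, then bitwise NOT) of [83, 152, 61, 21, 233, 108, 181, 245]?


Sum = 1084 mod 256 = 60
Complement = 195

195


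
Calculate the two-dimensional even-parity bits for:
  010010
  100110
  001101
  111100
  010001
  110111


Row parities: 011001
Column parities: 100011

Row P: 011001, Col P: 100011, Corner: 1


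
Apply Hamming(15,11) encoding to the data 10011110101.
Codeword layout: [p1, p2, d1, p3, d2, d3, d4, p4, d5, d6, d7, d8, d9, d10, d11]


Parity bits: p1=0, p2=1, p3=1, p4=1

011100111110101


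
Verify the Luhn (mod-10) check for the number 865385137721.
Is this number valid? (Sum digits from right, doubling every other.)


Luhn sum = 51
51 mod 10 = 1

Invalid (Luhn sum mod 10 = 1)


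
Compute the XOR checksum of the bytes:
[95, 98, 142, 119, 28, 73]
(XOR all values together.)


XOR chain: 95 ^ 98 ^ 142 ^ 119 ^ 28 ^ 73 = 145

145


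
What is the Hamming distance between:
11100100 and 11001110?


XOR: 00101010
Count of 1s: 3

3


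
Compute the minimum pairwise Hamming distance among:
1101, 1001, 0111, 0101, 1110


Comparing all pairs, minimum distance: 1
Can detect 0 errors, correct 0 errors

1


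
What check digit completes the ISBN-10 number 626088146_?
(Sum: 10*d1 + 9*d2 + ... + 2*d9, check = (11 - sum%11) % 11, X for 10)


Weighted sum: 242
242 mod 11 = 0

Check digit: 0


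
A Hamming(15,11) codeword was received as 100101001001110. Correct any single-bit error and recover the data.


Syndrome = 5: error at position 5

Data: 01101001110 (corrected bit 5)


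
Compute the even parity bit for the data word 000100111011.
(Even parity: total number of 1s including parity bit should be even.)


Number of 1s in data: 6
Parity bit: 0

0


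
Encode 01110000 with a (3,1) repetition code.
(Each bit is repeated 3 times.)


Each bit -> 3 copies

000111111111000000000000


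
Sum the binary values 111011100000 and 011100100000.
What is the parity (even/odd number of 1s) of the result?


111011100000 = 3808
011100100000 = 1824
Sum = 5632 = 1011000000000
1s count = 3

odd parity (3 ones in 1011000000000)


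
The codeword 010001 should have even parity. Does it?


Number of 1s: 2

Yes, parity is correct (2 ones)


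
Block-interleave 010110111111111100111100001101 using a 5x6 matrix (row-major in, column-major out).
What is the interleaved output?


Matrix:
  010110
  111111
  111100
  111100
  001101
Read columns: 011101111001111111111100001001

011101111001111111111100001001


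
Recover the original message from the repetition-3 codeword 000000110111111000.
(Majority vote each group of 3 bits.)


Groups: 000, 000, 110, 111, 111, 000
Majority votes: 001110

001110


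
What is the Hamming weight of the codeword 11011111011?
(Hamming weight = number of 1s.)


Counting 1s in 11011111011

9


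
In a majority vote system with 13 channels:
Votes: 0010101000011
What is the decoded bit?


Ones: 5 out of 13
Threshold: 7

0 (5/13 voted 1)


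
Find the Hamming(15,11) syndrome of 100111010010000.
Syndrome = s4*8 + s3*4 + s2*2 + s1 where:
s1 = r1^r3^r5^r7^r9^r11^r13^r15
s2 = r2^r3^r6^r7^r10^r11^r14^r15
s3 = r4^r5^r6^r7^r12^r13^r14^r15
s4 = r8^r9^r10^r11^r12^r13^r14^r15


s1=1, s2=0, s3=1, s4=0

Syndrome = 5 (error at position 5)


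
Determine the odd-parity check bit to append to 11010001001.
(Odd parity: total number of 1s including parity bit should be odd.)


Number of 1s in data: 5
Parity bit: 0

0


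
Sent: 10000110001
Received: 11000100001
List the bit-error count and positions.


XOR: 01000010000

2 error(s) at position(s): 1, 6


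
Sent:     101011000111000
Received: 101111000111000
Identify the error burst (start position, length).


XOR: 000100000000000

Burst at position 3, length 1


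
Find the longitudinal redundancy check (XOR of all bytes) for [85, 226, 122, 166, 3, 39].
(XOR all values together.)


XOR chain: 85 ^ 226 ^ 122 ^ 166 ^ 3 ^ 39 = 79

79


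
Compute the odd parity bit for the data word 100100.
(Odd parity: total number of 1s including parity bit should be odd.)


Number of 1s in data: 2
Parity bit: 1

1


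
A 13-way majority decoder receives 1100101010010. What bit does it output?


Ones: 6 out of 13
Threshold: 7

0 (6/13 voted 1)


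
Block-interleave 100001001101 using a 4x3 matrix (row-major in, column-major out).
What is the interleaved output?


Matrix:
  100
  001
  001
  101
Read columns: 100100000111

100100000111


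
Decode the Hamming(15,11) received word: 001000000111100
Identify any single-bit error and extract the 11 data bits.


Syndrome = 3: error at position 3

Data: 00000111100 (corrected bit 3)


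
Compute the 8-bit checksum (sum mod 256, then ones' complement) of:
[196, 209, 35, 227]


Sum = 667 mod 256 = 155
Complement = 100

100


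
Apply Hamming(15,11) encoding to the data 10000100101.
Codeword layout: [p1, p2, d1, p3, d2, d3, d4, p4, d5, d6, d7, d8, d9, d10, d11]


Parity bits: p1=1, p2=1, p3=0, p4=1

111000010100101


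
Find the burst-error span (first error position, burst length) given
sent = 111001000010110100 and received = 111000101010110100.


XOR: 000001101000000000

Burst at position 5, length 4


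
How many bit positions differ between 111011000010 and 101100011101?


XOR: 010111011111
Count of 1s: 9

9


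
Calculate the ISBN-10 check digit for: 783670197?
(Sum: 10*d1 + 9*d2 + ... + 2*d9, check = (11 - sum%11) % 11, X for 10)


Weighted sum: 295
295 mod 11 = 9

Check digit: 2


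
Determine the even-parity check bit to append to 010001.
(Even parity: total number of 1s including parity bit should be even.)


Number of 1s in data: 2
Parity bit: 0

0


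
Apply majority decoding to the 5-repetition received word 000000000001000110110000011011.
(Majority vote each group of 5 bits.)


Groups: 00000, 00000, 01000, 11011, 00000, 11011
Majority votes: 000101

000101


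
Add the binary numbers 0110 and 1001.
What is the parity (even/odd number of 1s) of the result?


0110 = 6
1001 = 9
Sum = 15 = 1111
1s count = 4

even parity (4 ones in 1111)


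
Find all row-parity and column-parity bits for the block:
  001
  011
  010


Row parities: 101
Column parities: 000

Row P: 101, Col P: 000, Corner: 0


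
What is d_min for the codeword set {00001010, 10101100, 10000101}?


Comparing all pairs, minimum distance: 3
Can detect 2 errors, correct 1 errors

3


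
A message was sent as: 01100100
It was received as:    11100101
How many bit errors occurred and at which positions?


XOR: 10000001

2 error(s) at position(s): 0, 7


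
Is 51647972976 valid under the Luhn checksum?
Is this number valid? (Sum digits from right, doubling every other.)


Luhn sum = 68
68 mod 10 = 8

Invalid (Luhn sum mod 10 = 8)


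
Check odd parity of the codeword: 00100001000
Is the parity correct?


Number of 1s: 2

No, parity error (2 ones)


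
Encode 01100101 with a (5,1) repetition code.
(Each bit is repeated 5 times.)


Each bit -> 5 copies

0000011111111110000000000111110000011111


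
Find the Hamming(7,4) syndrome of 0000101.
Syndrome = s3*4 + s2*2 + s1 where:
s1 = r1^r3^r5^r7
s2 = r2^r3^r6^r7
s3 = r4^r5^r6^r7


s1=0, s2=1, s3=0

Syndrome = 2 (error at position 2)


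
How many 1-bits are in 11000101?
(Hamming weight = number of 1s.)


Counting 1s in 11000101

4


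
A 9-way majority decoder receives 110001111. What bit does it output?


Ones: 6 out of 9
Threshold: 5

1 (6/9 voted 1)


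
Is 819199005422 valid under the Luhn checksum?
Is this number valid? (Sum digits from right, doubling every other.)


Luhn sum = 47
47 mod 10 = 7

Invalid (Luhn sum mod 10 = 7)


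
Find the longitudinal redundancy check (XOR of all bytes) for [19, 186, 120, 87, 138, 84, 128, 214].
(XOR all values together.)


XOR chain: 19 ^ 186 ^ 120 ^ 87 ^ 138 ^ 84 ^ 128 ^ 214 = 14

14


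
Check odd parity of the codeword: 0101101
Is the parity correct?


Number of 1s: 4

No, parity error (4 ones)


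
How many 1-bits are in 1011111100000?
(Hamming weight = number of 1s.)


Counting 1s in 1011111100000

7


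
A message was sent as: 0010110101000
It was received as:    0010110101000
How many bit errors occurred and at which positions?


XOR: 0000000000000

0 errors (received matches sent)


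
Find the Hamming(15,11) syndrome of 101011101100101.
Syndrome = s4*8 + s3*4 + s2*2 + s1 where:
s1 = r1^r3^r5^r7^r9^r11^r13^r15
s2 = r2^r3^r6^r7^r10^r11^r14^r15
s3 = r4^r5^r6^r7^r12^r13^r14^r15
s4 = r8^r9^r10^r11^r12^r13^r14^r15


s1=1, s2=1, s3=1, s4=0

Syndrome = 7 (error at position 7)


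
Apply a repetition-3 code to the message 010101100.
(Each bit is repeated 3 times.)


Each bit -> 3 copies

000111000111000111111000000


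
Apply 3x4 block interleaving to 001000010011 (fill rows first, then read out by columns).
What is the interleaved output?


Matrix:
  0010
  0001
  0011
Read columns: 000000101011

000000101011


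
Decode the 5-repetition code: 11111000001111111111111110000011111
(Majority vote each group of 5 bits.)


Groups: 11111, 00000, 11111, 11111, 11111, 00000, 11111
Majority votes: 1011101

1011101


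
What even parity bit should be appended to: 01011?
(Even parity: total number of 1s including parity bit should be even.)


Number of 1s in data: 3
Parity bit: 1

1


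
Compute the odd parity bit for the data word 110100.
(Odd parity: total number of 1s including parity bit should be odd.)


Number of 1s in data: 3
Parity bit: 0

0


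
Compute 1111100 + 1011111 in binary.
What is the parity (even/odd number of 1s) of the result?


1111100 = 124
1011111 = 95
Sum = 219 = 11011011
1s count = 6

even parity (6 ones in 11011011)


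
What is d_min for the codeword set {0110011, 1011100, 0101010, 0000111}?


Comparing all pairs, minimum distance: 3
Can detect 2 errors, correct 1 errors

3


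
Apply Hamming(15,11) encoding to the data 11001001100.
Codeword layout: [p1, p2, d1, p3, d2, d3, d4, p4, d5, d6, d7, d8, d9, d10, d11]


Parity bits: p1=0, p2=1, p3=1, p4=1

011110011001100


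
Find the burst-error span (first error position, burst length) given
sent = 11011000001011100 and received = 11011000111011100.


XOR: 00000000110000000

Burst at position 8, length 2


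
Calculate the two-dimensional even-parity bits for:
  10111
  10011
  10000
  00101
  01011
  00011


Row parities: 011010
Column parities: 11001

Row P: 011010, Col P: 11001, Corner: 1


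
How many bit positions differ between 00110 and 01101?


XOR: 01011
Count of 1s: 3

3


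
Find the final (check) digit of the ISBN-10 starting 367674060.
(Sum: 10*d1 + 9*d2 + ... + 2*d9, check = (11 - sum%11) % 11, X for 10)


Weighted sum: 262
262 mod 11 = 9

Check digit: 2


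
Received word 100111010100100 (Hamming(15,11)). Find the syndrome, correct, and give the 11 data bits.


Syndrome = 9: error at position 9

Data: 01101100100 (corrected bit 9)


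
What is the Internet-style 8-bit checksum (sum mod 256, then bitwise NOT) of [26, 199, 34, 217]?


Sum = 476 mod 256 = 220
Complement = 35

35


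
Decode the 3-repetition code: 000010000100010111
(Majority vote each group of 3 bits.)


Groups: 000, 010, 000, 100, 010, 111
Majority votes: 000001

000001


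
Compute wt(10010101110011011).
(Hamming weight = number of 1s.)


Counting 1s in 10010101110011011

10


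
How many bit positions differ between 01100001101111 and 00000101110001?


XOR: 01100100011110
Count of 1s: 7

7


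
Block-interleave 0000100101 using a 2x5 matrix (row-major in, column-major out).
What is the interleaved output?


Matrix:
  00001
  00101
Read columns: 0000010011

0000010011


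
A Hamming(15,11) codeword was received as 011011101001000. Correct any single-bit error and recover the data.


Syndrome = 0: no error detected

Data: 11111001000 (no errors)


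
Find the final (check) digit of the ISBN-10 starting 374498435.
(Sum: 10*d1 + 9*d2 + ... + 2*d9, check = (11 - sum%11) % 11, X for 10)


Weighted sum: 282
282 mod 11 = 7

Check digit: 4


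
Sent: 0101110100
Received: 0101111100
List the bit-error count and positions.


XOR: 0000001000

1 error(s) at position(s): 6


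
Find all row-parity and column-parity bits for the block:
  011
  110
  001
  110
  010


Row parities: 00101
Column parities: 000

Row P: 00101, Col P: 000, Corner: 0


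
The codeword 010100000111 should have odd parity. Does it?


Number of 1s: 5

Yes, parity is correct (5 ones)


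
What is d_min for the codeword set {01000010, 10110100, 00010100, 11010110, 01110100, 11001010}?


Comparing all pairs, minimum distance: 2
Can detect 1 errors, correct 0 errors

2


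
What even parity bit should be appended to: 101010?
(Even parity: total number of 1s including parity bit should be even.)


Number of 1s in data: 3
Parity bit: 1

1


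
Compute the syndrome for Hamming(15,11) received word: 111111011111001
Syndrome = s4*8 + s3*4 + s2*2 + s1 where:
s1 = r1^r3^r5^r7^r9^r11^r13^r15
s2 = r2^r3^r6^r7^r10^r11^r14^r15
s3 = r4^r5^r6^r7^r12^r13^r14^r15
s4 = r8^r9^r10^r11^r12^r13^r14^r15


s1=0, s2=0, s3=1, s4=0

Syndrome = 4 (error at position 4)


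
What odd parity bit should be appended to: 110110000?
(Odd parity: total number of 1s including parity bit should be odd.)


Number of 1s in data: 4
Parity bit: 1

1


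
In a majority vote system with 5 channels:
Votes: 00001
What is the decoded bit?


Ones: 1 out of 5
Threshold: 3

0 (1/5 voted 1)


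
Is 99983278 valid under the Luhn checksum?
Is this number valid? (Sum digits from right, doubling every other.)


Luhn sum = 56
56 mod 10 = 6

Invalid (Luhn sum mod 10 = 6)


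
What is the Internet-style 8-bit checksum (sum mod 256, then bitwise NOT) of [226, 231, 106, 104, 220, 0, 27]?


Sum = 914 mod 256 = 146
Complement = 109

109


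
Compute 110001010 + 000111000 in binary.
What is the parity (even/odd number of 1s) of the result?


110001010 = 394
000111000 = 56
Sum = 450 = 111000010
1s count = 4

even parity (4 ones in 111000010)


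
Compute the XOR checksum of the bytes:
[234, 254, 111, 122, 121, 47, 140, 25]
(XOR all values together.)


XOR chain: 234 ^ 254 ^ 111 ^ 122 ^ 121 ^ 47 ^ 140 ^ 25 = 194

194


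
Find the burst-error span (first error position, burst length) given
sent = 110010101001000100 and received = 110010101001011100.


XOR: 000000000000011000

Burst at position 13, length 2


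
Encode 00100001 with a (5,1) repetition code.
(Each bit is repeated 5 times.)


Each bit -> 5 copies

0000000000111110000000000000000000011111


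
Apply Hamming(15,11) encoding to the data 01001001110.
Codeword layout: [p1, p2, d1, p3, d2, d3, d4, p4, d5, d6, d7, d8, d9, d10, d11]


Parity bits: p1=1, p2=1, p3=0, p4=0

110010001001110


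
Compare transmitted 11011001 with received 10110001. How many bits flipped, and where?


XOR: 01101000

3 error(s) at position(s): 1, 2, 4


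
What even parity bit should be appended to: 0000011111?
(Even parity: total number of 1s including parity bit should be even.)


Number of 1s in data: 5
Parity bit: 1

1


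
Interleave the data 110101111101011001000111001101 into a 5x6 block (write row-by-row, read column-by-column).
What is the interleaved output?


Matrix:
  110101
  111101
  011001
  000111
  001101
Read columns: 110001110001101110110001011111

110001110001101110110001011111


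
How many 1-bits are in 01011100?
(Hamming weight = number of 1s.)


Counting 1s in 01011100

4


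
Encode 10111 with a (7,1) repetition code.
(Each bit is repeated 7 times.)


Each bit -> 7 copies

11111110000000111111111111111111111


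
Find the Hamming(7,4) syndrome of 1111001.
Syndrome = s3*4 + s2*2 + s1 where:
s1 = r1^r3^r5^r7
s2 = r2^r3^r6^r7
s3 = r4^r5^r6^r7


s1=1, s2=1, s3=0

Syndrome = 3 (error at position 3)


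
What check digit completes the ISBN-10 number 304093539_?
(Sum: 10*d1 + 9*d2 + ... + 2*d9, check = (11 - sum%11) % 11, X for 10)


Weighted sum: 178
178 mod 11 = 2

Check digit: 9


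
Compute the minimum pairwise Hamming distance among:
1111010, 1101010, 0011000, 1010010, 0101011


Comparing all pairs, minimum distance: 1
Can detect 0 errors, correct 0 errors

1


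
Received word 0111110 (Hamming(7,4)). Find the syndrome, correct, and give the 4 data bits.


Syndrome = 6: error at position 6

Data: 1100 (corrected bit 6)


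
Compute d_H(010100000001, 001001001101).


XOR: 011101001100
Count of 1s: 6

6


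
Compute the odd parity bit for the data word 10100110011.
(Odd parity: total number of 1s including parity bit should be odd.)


Number of 1s in data: 6
Parity bit: 1

1


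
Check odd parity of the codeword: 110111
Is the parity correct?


Number of 1s: 5

Yes, parity is correct (5 ones)


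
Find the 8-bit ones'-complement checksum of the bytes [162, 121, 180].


Sum = 463 mod 256 = 207
Complement = 48

48


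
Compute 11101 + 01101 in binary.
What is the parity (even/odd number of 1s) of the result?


11101 = 29
01101 = 13
Sum = 42 = 101010
1s count = 3

odd parity (3 ones in 101010)


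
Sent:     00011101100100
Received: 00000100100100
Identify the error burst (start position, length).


XOR: 00011001000000

Burst at position 3, length 5


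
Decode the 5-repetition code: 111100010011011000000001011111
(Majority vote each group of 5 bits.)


Groups: 11110, 00100, 11011, 00000, 00010, 11111
Majority votes: 101001

101001


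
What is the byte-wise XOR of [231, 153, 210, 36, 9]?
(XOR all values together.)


XOR chain: 231 ^ 153 ^ 210 ^ 36 ^ 9 = 129

129


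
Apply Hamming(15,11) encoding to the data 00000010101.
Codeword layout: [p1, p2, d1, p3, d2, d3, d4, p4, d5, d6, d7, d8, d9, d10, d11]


Parity bits: p1=1, p2=0, p3=0, p4=1

100000010010101


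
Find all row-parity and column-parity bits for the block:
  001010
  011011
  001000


Row parities: 001
Column parities: 011001

Row P: 001, Col P: 011001, Corner: 1


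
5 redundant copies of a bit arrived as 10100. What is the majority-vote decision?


Ones: 2 out of 5
Threshold: 3

0 (2/5 voted 1)


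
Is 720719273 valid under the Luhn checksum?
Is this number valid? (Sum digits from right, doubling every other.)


Luhn sum = 36
36 mod 10 = 6

Invalid (Luhn sum mod 10 = 6)


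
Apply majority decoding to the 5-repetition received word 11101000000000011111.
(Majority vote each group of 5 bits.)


Groups: 11101, 00000, 00000, 11111
Majority votes: 1001

1001


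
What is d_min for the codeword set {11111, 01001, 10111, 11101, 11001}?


Comparing all pairs, minimum distance: 1
Can detect 0 errors, correct 0 errors

1


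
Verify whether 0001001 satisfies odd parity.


Number of 1s: 2

No, parity error (2 ones)


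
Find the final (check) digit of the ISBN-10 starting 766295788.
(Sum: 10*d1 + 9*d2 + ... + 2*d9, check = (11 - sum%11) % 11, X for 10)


Weighted sum: 333
333 mod 11 = 3

Check digit: 8


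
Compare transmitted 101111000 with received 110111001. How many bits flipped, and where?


XOR: 011000001

3 error(s) at position(s): 1, 2, 8


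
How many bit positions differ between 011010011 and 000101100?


XOR: 011111111
Count of 1s: 8

8


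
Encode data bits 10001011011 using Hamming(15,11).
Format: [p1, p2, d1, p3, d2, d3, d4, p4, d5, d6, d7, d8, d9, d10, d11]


Parity bits: p1=0, p2=0, p3=1, p4=1

001100011011011


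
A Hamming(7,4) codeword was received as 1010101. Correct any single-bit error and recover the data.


Syndrome = 0: no error detected

Data: 1101 (no errors)


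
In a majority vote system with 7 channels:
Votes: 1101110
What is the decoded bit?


Ones: 5 out of 7
Threshold: 4

1 (5/7 voted 1)


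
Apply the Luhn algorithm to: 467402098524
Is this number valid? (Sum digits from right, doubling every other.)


Luhn sum = 54
54 mod 10 = 4

Invalid (Luhn sum mod 10 = 4)
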